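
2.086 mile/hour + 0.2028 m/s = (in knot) 2.207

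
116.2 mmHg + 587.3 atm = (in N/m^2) 5.952e+07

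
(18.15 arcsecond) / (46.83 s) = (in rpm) 1.794e-05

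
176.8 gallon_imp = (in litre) 803.7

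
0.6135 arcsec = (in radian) 2.974e-06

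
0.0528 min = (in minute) 0.0528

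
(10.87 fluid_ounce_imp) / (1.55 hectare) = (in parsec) 6.458e-25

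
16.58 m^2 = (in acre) 0.004097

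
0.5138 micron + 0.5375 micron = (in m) 1.051e-06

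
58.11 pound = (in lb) 58.11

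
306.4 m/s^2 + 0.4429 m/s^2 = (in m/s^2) 306.8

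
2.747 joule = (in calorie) 0.6565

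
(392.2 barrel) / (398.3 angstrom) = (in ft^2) 1.685e+10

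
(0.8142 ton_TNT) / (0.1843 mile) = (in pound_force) 2.582e+06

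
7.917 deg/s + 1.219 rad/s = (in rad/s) 1.357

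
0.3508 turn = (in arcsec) 4.546e+05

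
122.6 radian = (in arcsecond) 2.529e+07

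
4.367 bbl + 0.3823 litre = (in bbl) 4.369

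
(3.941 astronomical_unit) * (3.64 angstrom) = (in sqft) 2310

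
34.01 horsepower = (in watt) 2.536e+04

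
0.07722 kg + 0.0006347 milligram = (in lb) 0.1702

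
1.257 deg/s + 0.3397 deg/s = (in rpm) 0.2661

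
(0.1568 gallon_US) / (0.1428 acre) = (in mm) 0.001027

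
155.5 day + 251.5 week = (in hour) 4.598e+04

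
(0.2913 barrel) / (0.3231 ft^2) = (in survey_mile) 0.0009587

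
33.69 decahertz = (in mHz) 3.369e+05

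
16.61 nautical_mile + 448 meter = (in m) 3.121e+04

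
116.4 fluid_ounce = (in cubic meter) 0.003442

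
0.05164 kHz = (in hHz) 0.5164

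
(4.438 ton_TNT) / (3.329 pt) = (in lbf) 3.554e+12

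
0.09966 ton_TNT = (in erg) 4.17e+15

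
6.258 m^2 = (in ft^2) 67.36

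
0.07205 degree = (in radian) 0.001258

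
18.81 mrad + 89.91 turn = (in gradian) 3.597e+04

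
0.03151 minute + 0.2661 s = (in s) 2.157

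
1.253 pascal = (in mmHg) 0.009398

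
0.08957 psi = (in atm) 0.006095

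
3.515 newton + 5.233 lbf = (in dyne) 2.679e+06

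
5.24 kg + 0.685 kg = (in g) 5925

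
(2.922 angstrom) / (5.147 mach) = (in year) 5.287e-21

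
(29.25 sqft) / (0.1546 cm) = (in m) 1758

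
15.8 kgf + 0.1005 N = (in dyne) 1.55e+07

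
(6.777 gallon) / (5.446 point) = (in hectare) 0.001335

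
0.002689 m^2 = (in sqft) 0.02894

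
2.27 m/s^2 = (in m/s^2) 2.27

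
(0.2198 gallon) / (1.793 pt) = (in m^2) 1.315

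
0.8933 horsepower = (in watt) 666.1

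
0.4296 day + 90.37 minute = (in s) 4.254e+04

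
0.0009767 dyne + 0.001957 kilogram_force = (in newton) 0.01919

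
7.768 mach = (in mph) 5917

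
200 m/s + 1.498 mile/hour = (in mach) 0.5893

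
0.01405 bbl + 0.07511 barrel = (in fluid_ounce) 479.3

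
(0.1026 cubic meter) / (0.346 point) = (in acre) 0.2077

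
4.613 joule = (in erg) 4.613e+07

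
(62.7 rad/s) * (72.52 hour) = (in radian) 1.637e+07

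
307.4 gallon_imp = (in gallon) 369.2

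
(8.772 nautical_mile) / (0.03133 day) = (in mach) 0.01763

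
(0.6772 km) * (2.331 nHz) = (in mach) 4.636e-09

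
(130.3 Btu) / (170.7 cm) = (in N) 8.054e+04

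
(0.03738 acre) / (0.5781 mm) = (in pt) 7.417e+08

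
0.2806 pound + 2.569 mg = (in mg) 1.273e+05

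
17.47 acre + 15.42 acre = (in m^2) 1.331e+05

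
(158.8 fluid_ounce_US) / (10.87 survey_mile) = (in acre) 6.634e-11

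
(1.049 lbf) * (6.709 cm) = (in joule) 0.3131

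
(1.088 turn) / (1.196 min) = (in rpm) 0.9097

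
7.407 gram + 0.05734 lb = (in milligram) 3.342e+04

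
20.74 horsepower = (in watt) 1.547e+04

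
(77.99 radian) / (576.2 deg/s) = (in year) 2.459e-07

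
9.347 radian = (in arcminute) 3.213e+04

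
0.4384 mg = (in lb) 9.665e-07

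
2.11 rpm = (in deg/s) 12.66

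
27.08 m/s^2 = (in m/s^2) 27.08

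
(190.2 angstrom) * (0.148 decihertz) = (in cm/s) 2.815e-08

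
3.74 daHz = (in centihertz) 3740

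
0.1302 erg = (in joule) 1.302e-08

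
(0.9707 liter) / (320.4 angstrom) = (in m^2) 3.03e+04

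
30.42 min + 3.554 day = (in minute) 5148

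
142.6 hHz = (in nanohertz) 1.426e+13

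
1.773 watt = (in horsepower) 0.002378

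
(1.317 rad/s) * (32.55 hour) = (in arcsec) 3.183e+10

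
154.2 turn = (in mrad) 9.689e+05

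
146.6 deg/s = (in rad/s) 2.559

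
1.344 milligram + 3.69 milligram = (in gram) 0.005034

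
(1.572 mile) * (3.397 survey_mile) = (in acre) 3418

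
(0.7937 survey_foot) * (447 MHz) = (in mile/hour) 2.419e+08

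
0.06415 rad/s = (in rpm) 0.6126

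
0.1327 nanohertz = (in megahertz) 1.327e-16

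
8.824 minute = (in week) 0.0008754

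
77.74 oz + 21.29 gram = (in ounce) 78.49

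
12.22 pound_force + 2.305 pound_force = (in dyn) 6.461e+06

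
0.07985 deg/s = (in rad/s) 0.001394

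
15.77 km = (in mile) 9.799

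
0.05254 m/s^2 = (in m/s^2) 0.05254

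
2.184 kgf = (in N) 21.42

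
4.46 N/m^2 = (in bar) 4.46e-05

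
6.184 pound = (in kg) 2.805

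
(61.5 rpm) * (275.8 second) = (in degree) 1.018e+05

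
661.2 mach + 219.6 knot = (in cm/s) 2.253e+07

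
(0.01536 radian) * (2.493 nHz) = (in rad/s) 3.829e-11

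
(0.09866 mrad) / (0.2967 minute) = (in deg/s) 0.0003175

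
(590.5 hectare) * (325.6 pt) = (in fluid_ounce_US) 2.294e+10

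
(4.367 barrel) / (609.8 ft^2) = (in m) 0.01226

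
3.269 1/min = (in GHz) 5.448e-11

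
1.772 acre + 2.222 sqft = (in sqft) 7.719e+04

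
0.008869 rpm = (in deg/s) 0.05321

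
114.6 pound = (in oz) 1834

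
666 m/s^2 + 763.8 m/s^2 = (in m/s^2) 1430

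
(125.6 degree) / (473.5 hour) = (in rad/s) 1.286e-06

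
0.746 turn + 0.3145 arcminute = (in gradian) 298.4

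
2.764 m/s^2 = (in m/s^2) 2.764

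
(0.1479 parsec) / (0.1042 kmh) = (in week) 2.607e+11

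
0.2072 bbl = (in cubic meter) 0.03294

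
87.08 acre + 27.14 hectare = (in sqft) 6.715e+06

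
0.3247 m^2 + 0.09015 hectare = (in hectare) 0.09018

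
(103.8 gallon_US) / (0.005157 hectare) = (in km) 7.619e-06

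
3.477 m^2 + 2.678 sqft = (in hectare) 0.0003726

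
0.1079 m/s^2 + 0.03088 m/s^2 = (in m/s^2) 0.1388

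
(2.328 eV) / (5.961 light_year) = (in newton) 6.614e-36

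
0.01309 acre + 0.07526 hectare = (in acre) 0.1991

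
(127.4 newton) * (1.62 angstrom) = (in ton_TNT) 4.933e-18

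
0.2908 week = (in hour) 48.85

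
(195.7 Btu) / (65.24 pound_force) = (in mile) 0.4421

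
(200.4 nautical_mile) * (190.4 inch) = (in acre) 443.5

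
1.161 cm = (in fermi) 1.161e+13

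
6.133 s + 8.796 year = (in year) 8.796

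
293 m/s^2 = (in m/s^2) 293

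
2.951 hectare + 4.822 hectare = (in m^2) 7.773e+04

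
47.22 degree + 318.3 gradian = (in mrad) 5824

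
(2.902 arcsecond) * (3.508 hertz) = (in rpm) 0.0004713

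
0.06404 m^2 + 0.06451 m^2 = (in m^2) 0.1285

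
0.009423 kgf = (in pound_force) 0.02077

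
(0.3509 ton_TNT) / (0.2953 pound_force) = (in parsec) 3.622e-08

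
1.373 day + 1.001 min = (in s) 1.187e+05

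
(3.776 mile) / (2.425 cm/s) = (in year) 0.007946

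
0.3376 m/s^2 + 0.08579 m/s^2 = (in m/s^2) 0.4234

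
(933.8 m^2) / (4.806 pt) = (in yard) 6.023e+05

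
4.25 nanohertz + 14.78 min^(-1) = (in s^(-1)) 0.2463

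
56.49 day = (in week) 8.07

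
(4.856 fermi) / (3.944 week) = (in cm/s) 2.036e-19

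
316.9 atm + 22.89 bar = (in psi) 4989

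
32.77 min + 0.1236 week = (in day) 0.888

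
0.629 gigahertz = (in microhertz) 6.29e+14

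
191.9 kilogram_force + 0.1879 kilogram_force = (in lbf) 423.5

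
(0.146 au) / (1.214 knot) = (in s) 3.497e+10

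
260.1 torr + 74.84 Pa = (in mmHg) 260.7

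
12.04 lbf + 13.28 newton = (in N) 66.84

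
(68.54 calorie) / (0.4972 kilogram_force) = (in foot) 193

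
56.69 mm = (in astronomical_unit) 3.789e-13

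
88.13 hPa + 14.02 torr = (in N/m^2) 1.068e+04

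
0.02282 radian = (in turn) 0.003632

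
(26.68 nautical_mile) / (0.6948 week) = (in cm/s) 11.76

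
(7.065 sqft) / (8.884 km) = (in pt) 0.2094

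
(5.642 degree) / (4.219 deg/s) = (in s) 1.337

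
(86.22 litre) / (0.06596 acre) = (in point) 0.9156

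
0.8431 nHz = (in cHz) 8.431e-08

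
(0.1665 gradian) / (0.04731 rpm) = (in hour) 0.0001466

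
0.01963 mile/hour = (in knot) 0.01706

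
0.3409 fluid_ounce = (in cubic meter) 1.008e-05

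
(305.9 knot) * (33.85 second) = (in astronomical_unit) 3.561e-08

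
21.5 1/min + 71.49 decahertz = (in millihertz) 7.153e+05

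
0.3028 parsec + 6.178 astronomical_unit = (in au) 6.246e+04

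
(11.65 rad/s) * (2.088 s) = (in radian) 24.33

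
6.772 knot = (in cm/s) 348.4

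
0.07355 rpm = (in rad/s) 0.007702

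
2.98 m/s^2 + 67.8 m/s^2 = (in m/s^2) 70.78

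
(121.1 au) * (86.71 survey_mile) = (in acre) 6.247e+14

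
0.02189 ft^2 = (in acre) 5.025e-07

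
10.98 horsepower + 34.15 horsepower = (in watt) 3.365e+04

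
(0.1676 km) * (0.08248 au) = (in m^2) 2.068e+12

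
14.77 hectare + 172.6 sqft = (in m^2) 1.477e+05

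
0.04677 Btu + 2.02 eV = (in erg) 4.934e+08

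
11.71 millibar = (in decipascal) 1.171e+04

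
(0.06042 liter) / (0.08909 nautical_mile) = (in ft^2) 3.942e-06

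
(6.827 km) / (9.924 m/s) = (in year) 2.181e-05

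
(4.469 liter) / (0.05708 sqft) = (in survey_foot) 2.765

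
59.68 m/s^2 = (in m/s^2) 59.68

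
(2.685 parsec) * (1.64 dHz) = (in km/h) 4.891e+16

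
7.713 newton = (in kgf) 0.7865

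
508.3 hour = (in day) 21.18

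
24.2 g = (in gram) 24.2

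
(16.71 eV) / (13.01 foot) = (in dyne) 6.751e-14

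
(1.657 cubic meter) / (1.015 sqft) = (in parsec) 5.695e-16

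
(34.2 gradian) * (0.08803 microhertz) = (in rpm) 4.516e-07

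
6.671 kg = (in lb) 14.71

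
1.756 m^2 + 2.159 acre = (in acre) 2.159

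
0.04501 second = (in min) 0.0007502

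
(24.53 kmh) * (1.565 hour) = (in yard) 4.198e+04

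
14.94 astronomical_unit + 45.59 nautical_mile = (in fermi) 2.235e+27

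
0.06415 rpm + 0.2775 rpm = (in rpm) 0.3417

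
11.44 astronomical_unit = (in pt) 4.851e+15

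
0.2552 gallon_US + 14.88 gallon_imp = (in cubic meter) 0.06861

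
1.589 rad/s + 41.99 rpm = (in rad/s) 5.986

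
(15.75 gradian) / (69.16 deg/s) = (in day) 2.372e-06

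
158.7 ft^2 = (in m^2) 14.74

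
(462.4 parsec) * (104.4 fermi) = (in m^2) 1.49e+06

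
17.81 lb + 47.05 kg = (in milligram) 5.513e+07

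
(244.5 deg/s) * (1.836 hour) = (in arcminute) 9.696e+07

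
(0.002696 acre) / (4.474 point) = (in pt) 1.959e+07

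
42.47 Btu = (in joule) 4.481e+04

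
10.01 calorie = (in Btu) 0.0397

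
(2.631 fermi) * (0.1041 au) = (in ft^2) 0.000441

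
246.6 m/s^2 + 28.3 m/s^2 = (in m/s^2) 274.9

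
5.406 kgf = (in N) 53.01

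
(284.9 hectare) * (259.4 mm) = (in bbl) 4.648e+06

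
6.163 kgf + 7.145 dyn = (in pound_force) 13.59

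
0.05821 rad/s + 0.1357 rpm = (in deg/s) 4.149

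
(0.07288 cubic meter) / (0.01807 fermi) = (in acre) 9.966e+11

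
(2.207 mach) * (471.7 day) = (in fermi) 3.063e+25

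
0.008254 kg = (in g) 8.254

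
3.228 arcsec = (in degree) 0.0008967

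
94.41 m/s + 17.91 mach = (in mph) 1.385e+04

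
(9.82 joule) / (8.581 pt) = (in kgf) 330.8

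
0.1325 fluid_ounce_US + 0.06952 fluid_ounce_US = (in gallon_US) 0.001578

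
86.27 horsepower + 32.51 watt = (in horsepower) 86.31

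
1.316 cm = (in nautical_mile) 7.106e-06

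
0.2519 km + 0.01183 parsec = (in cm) 3.65e+16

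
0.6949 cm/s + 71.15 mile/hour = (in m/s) 31.81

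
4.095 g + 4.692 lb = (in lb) 4.701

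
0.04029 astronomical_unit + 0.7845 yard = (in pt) 1.709e+13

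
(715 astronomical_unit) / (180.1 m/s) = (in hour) 1.65e+08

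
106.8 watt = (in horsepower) 0.1432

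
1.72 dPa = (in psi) 2.495e-05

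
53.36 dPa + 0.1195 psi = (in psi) 0.1203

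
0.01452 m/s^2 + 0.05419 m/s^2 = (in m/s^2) 0.06871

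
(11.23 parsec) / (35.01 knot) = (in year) 6.101e+08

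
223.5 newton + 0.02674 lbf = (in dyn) 2.236e+07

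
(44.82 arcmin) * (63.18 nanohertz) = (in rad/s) 8.237e-10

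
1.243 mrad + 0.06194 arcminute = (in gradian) 0.08028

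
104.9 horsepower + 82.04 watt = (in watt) 7.831e+04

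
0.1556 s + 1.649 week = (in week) 1.649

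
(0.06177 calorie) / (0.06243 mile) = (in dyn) 257.2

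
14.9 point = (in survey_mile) 3.266e-06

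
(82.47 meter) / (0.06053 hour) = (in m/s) 0.3785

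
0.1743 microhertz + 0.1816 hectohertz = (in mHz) 1.816e+04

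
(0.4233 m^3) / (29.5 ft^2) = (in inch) 6.081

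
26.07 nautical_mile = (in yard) 5.28e+04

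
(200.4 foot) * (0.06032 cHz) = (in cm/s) 3.684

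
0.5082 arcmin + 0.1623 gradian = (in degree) 0.1545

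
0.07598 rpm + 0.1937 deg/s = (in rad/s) 0.01134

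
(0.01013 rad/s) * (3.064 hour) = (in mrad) 1.117e+05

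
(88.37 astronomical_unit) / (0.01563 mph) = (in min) 3.153e+13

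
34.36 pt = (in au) 8.103e-14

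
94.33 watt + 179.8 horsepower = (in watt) 1.342e+05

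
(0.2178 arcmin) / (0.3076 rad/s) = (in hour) 5.721e-08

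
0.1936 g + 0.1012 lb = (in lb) 0.1016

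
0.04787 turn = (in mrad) 300.8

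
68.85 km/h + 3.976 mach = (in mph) 3071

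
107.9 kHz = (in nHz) 1.079e+14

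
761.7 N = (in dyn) 7.617e+07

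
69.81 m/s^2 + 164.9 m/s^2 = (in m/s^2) 234.7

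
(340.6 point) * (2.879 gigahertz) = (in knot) 6.724e+08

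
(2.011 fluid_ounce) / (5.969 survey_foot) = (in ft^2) 0.0003519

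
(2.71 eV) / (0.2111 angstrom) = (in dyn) 0.002057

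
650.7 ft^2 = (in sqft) 650.7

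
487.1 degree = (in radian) 8.501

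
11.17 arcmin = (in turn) 0.0005171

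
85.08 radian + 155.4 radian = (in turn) 38.27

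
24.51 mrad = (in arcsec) 5056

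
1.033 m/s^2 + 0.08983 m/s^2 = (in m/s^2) 1.123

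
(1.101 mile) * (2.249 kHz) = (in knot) 7.746e+06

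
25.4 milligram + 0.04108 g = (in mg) 66.48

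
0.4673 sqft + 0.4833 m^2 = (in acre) 0.0001302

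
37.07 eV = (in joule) 5.939e-18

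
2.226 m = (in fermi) 2.226e+15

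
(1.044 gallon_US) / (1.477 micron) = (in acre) 0.6612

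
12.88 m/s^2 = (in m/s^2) 12.88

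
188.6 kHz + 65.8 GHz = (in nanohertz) 6.58e+19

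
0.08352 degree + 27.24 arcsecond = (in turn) 0.000253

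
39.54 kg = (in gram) 3.954e+04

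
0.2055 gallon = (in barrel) 0.004893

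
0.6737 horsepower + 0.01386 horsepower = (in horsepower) 0.6876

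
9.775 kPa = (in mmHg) 73.32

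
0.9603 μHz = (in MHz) 9.603e-13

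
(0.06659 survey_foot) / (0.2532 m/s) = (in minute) 0.001336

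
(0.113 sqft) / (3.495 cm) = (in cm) 30.04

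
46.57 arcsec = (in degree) 0.01294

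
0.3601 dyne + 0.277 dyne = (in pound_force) 1.432e-06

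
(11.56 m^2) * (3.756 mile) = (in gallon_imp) 1.537e+07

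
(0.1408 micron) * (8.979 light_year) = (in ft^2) 1.287e+11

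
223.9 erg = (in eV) 1.397e+14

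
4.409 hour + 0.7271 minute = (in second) 1.592e+04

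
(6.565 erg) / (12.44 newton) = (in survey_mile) 3.279e-11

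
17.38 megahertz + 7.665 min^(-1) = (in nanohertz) 1.738e+16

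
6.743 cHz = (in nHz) 6.743e+07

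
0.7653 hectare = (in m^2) 7653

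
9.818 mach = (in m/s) 3343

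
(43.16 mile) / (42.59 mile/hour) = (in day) 0.04222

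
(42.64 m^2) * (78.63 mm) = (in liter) 3353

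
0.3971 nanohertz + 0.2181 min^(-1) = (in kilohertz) 3.635e-06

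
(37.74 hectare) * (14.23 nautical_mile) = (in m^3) 9.946e+09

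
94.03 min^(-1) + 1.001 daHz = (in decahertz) 1.158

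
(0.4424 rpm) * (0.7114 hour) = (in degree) 6798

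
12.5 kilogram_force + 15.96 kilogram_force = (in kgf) 28.46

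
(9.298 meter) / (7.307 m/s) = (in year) 4.035e-08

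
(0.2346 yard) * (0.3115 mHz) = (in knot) 0.0001299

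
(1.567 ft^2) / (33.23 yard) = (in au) 3.203e-14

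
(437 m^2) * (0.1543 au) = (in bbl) 6.345e+13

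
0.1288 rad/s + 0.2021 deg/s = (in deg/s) 7.582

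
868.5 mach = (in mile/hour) 6.615e+05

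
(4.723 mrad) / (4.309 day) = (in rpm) 1.211e-07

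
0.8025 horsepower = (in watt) 598.4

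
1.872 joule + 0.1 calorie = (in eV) 1.43e+19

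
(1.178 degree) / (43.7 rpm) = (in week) 7.428e-09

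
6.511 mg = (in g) 0.006511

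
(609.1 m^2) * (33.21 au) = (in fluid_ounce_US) 1.023e+20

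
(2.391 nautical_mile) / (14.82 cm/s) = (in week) 0.0494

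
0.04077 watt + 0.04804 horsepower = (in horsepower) 0.04809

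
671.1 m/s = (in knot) 1305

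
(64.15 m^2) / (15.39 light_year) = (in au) 2.945e-27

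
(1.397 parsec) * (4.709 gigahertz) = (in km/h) 7.308e+26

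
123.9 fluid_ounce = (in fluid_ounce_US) 123.9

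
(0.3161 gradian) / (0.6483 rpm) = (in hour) 2.032e-05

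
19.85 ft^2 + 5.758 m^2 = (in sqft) 81.83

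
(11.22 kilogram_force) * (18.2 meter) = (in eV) 1.25e+22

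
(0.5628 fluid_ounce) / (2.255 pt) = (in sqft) 0.2252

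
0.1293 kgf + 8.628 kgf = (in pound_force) 19.31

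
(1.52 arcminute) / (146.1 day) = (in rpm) 3.345e-10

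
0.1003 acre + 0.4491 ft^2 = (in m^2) 405.9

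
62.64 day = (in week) 8.949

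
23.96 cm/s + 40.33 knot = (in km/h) 75.55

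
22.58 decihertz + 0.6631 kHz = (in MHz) 0.0006654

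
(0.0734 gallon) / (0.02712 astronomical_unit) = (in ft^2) 7.372e-13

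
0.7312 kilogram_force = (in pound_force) 1.612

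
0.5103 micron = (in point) 0.001447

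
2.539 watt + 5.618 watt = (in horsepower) 0.01094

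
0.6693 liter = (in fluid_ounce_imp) 23.56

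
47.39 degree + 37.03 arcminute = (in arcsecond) 1.728e+05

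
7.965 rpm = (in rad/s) 0.8341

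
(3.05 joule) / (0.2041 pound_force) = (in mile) 0.002087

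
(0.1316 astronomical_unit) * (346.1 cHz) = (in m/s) 6.814e+10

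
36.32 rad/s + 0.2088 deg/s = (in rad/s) 36.32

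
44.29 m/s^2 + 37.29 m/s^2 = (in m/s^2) 81.58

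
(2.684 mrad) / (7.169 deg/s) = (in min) 0.0003575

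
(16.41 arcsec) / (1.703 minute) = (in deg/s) 4.461e-05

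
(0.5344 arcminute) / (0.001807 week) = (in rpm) 1.358e-06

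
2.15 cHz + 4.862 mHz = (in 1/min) 1.582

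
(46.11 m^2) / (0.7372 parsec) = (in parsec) 6.569e-32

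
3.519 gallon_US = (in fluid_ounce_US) 450.4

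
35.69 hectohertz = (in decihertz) 3.569e+04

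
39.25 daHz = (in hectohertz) 3.925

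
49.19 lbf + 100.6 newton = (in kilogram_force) 32.57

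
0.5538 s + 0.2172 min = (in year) 4.308e-07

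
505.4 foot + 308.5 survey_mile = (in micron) 4.966e+11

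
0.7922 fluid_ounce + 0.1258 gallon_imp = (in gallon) 0.1573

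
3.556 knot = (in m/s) 1.829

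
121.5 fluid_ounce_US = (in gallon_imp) 0.7904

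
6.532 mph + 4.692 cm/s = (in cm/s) 296.7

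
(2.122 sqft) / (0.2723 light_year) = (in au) 5.115e-28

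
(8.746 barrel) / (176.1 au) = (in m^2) 5.278e-14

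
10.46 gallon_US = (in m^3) 0.0396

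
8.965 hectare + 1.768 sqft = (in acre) 22.15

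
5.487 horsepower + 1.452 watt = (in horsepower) 5.489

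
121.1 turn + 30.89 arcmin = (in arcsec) 1.569e+08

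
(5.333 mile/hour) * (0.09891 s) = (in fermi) 2.358e+14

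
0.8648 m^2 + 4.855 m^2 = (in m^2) 5.72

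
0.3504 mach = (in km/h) 429.5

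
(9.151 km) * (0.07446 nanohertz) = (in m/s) 6.814e-07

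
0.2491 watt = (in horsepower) 0.000334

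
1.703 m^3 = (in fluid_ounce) 5.759e+04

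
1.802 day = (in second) 1.557e+05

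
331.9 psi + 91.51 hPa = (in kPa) 2298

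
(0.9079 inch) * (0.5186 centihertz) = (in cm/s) 0.01196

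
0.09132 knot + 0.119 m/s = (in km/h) 0.5975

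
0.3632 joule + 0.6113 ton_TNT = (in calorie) 6.113e+08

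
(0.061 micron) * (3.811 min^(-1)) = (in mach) 1.138e-11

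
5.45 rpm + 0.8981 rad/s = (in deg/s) 84.16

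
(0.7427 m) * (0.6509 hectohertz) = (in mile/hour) 108.1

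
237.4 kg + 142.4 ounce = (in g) 2.414e+05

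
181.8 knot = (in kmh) 336.7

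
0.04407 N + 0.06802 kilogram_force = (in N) 0.7111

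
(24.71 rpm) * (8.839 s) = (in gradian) 1456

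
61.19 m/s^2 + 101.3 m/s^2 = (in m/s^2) 162.5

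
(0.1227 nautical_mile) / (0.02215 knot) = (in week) 0.03297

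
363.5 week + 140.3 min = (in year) 6.971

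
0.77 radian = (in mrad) 770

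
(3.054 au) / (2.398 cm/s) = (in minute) 3.175e+11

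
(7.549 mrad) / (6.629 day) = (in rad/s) 1.318e-08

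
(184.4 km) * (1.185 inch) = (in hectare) 0.555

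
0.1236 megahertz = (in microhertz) 1.236e+11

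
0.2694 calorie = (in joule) 1.127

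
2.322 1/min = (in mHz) 38.7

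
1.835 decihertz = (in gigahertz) 1.835e-10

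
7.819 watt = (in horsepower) 0.01049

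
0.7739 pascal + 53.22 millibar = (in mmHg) 39.92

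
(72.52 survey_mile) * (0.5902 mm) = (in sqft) 741.4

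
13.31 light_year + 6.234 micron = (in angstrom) 1.259e+27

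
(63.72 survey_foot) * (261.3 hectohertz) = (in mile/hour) 1.135e+06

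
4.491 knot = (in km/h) 8.317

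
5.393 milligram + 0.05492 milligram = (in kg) 5.448e-06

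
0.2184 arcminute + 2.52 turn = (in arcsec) 3.266e+06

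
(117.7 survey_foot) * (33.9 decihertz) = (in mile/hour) 272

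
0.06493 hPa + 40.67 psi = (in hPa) 2804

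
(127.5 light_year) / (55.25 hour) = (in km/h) 2.183e+13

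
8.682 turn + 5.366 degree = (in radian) 54.64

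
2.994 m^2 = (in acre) 0.0007398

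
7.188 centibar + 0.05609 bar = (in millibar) 128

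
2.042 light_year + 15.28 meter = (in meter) 1.932e+16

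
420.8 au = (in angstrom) 6.295e+23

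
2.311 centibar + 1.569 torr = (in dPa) 2.52e+04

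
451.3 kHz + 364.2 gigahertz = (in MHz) 3.642e+05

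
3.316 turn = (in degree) 1194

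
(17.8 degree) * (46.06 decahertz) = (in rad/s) 143.1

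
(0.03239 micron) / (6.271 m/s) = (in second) 5.165e-09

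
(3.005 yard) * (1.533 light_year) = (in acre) 9.848e+12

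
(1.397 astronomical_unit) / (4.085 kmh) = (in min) 3.07e+09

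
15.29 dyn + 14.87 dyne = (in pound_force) 6.78e-05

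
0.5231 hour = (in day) 0.0218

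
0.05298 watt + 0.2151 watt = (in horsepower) 0.0003595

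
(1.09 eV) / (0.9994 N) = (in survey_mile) 1.086e-22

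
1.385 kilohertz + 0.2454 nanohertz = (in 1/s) 1385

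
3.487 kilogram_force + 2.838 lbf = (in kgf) 4.774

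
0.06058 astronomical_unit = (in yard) 9.911e+09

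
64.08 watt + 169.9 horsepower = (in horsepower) 170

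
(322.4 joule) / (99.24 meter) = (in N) 3.249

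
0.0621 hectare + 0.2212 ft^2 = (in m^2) 621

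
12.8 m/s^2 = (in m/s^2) 12.8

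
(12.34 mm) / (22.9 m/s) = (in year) 1.709e-11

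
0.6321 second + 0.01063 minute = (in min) 0.02116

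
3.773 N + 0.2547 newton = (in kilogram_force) 0.4107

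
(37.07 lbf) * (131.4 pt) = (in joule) 7.644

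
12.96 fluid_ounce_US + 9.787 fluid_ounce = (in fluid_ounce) 22.75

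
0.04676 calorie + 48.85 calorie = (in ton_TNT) 4.89e-08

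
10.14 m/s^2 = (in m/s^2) 10.14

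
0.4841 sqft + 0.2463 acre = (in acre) 0.2463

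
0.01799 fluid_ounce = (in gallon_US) 0.0001405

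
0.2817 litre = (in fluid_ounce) 9.525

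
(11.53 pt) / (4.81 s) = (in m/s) 0.0008456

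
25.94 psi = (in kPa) 178.9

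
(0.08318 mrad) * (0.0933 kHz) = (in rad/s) 0.007761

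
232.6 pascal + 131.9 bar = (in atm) 130.2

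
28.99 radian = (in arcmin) 9.966e+04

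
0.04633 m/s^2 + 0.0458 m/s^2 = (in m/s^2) 0.09213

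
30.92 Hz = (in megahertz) 3.092e-05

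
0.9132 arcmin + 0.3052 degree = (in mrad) 5.592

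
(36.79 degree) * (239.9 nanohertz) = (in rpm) 1.471e-06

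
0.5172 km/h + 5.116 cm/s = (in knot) 0.3787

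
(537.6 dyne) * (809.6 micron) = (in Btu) 4.125e-09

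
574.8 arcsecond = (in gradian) 0.1774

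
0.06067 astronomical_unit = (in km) 9.076e+06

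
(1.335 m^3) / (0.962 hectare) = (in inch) 0.005464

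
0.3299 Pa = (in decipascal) 3.299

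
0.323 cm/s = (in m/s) 0.00323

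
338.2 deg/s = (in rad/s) 5.903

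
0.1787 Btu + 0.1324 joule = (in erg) 1.887e+09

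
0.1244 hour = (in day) 0.005183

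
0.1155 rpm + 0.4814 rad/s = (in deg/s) 28.28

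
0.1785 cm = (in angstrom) 1.785e+07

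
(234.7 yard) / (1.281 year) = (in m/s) 5.312e-06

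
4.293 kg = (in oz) 151.4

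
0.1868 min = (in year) 3.554e-07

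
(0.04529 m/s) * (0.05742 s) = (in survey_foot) 0.008532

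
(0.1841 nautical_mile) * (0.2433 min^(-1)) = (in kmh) 4.977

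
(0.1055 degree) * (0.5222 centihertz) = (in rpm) 9.182e-05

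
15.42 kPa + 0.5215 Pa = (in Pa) 1.542e+04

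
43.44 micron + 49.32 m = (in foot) 161.8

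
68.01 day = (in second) 5.876e+06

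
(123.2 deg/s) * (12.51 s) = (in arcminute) 9.247e+04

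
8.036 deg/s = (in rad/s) 0.1403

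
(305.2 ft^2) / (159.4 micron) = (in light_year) 1.88e-11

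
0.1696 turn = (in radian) 1.066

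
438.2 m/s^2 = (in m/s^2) 438.2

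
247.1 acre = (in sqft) 1.076e+07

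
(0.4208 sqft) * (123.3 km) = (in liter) 4.82e+06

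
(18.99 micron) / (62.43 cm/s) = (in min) 5.07e-07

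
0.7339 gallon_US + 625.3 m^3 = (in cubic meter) 625.3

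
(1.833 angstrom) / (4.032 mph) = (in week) 1.681e-16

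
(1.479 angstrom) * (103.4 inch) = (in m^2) 3.884e-10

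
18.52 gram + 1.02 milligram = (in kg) 0.01852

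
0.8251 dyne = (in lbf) 1.855e-06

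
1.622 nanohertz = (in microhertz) 0.001622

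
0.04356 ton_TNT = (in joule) 1.823e+08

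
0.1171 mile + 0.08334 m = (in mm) 1.885e+05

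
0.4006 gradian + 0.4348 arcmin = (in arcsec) 1324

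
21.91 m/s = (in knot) 42.59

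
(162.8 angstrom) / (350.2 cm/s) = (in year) 1.474e-16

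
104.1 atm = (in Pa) 1.055e+07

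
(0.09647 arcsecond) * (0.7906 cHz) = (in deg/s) 2.119e-07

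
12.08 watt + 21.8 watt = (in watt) 33.88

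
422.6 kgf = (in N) 4144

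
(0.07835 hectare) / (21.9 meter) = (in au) 2.391e-10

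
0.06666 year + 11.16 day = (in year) 0.09724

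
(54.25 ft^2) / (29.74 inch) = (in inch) 262.7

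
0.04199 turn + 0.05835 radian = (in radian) 0.3222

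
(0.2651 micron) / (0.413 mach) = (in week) 3.117e-15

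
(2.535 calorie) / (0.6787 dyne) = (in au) 1.045e-05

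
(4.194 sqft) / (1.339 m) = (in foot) 0.9547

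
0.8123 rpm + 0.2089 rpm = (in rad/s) 0.1069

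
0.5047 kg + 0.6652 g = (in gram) 505.4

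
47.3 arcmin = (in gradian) 0.8759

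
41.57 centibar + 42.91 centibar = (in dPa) 8.448e+05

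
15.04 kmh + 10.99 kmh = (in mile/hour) 16.17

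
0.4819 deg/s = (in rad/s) 0.008411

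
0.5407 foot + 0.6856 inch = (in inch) 7.174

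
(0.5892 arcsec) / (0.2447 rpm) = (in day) 1.29e-09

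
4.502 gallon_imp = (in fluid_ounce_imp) 720.3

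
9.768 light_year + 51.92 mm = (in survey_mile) 5.742e+13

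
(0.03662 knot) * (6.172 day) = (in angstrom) 1.005e+14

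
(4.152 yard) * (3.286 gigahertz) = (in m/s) 1.248e+10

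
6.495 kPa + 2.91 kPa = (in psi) 1.364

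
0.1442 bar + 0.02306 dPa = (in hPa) 144.2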